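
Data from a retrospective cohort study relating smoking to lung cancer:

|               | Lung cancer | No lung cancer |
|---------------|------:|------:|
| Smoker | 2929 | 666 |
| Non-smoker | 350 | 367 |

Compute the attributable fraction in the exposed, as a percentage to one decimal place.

40.1

Cells: a = 2929, b = 666, c = 350, d = 367.
Risk in exposed = 2929/3595 = 0.81474; risk in unexposed = 350/717 = 0.48815.
RR = 0.81474/0.48815 = 1.66906
AR% = (RR − 1)/RR × 100 = (1.66906 − 1)/1.66906 × 100 = 40.0860%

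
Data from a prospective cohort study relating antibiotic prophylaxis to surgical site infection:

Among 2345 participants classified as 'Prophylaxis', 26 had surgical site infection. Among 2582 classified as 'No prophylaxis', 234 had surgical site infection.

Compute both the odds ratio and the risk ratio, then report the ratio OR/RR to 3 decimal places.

0.920

From the description: a = 26, b = 2319, c = 234, d = 2348.
OR = (26·2348)/(2319·234) = 61048/542646 = 0.11250
Risk in exposed = 26/2345 = 0.01109; risk in unexposed = 234/2582 = 0.09063; RR = 0.12234
OR/RR = 0.11250 / 0.12234 = 0.91957
The outcome is rare in both groups, so OR ≈ RR (ratio near 1).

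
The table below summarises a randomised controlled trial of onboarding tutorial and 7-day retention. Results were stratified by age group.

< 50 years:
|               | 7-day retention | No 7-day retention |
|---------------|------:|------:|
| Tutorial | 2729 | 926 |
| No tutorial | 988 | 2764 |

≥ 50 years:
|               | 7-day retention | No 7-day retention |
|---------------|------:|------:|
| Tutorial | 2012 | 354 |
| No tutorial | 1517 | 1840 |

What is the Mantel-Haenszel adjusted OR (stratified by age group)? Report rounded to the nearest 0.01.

OR_MH = Σ(aᵢdᵢ/nᵢ) / Σ(bᵢcᵢ/nᵢ), where nᵢ is the stratum total.
Stratum 1 (< 50 years): n = 7407; a·d/n = 2729·2764/7407 = 1018.3551; b·c/n = 926·988/7407 = 123.5167
Stratum 2 (≥ 50 years): n = 5723; a·d/n = 2012·1840/5723 = 646.8775; b·c/n = 354·1517/5723 = 93.8351
OR_MH = (1018.3551 + 646.8775) / (123.5167 + 93.8351) = 1665.2326 / 217.3517 = 7.66146

7.66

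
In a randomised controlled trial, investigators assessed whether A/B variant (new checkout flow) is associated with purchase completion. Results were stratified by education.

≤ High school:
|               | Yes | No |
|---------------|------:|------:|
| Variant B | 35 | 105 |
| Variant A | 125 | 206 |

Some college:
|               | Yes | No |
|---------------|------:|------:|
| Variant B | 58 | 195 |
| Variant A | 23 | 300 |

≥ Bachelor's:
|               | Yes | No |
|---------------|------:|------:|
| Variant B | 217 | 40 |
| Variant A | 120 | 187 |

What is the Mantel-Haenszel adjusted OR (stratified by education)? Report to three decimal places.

2.660

OR_MH = Σ(aᵢdᵢ/nᵢ) / Σ(bᵢcᵢ/nᵢ), where nᵢ is the stratum total.
Stratum 1 (≤ High school): n = 471; a·d/n = 35·206/471 = 15.3079; b·c/n = 105·125/471 = 27.8662
Stratum 2 (Some college): n = 576; a·d/n = 58·300/576 = 30.2083; b·c/n = 195·23/576 = 7.7865
Stratum 3 (≥ Bachelor's): n = 564; a·d/n = 217·187/564 = 71.9486; b·c/n = 40·120/564 = 8.5106
OR_MH = (15.3079 + 30.2083 + 71.9486) / (27.8662 + 7.7865 + 8.5106) = 117.4648 / 44.1633 = 2.65978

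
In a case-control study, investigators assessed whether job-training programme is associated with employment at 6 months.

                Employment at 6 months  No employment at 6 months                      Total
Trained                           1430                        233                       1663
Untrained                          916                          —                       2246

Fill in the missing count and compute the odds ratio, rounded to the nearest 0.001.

8.911

The missing cell is in the unexposed row: 2246 − 916 = 1330.
So a = 1430, b = 233, c = 916, d = 1330.
OR = (a·d)/(b·c) = (1430 × 1330) / (233 × 916) = 1901900 / 213428 = 8.91120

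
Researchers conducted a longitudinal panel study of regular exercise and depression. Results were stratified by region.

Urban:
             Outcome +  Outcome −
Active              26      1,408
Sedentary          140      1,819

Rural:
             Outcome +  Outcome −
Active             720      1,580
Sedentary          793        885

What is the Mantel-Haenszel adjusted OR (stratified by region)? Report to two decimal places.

OR_MH = Σ(aᵢdᵢ/nᵢ) / Σ(bᵢcᵢ/nᵢ), where nᵢ is the stratum total.
Stratum 1 (Urban): n = 3393; a·d/n = 26·1819/3393 = 13.9387; b·c/n = 1408·140/3393 = 58.0961
Stratum 2 (Rural): n = 3978; a·d/n = 720·885/3978 = 160.1810; b·c/n = 1580·793/3978 = 314.9673
OR_MH = (13.9387 + 160.1810) / (58.0961 + 314.9673) = 174.1197 / 373.0634 = 0.46673

0.47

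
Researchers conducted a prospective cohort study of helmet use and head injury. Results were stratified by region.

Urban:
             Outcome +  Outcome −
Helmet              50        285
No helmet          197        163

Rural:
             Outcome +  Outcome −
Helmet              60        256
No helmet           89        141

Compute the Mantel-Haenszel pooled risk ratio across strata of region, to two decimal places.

0.35

RR_MH = Σ(aᵢ·n₀ᵢ/nᵢ) / Σ(cᵢ·n₁ᵢ/nᵢ), with n₁ᵢ = aᵢ+bᵢ (exposed), n₀ᵢ = cᵢ+dᵢ (unexposed), nᵢ = n₁ᵢ+n₀ᵢ.
Stratum 1 (Urban): n₁ = 335, n₀ = 360, n = 695; a·n₀/n = 50·360/695 = 25.8993; c·n₁/n = 197·335/695 = 94.9568
Stratum 2 (Rural): n₁ = 316, n₀ = 230, n = 546; a·n₀/n = 60·230/546 = 25.2747; c·n₁/n = 89·316/546 = 51.5092
RR_MH = (25.8993 + 25.2747) / (94.9568 + 51.5092) = 51.1740 / 146.4660 = 0.34939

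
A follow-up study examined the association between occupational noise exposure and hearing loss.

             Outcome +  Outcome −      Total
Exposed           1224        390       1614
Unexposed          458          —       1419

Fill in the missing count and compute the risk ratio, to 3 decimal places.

2.350

The missing cell is in the unexposed row: 1419 − 458 = 961.
So a = 1224, b = 390, c = 458, d = 961.
RR = [a/(a+b)] / [c/(c+d)] = (1224/1614) / (458/1419) = 0.75836/0.32276 = 2.34960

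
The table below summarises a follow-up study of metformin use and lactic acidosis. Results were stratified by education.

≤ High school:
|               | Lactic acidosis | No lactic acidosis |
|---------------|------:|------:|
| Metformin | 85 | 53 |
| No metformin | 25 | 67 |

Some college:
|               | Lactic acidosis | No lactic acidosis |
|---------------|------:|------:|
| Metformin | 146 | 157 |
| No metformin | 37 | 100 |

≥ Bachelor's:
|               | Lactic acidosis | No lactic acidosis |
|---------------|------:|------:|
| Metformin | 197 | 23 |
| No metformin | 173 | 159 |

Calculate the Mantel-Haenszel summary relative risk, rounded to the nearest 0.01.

1.81

RR_MH = Σ(aᵢ·n₀ᵢ/nᵢ) / Σ(cᵢ·n₁ᵢ/nᵢ), with n₁ᵢ = aᵢ+bᵢ (exposed), n₀ᵢ = cᵢ+dᵢ (unexposed), nᵢ = n₁ᵢ+n₀ᵢ.
Stratum 1 (≤ High school): n₁ = 138, n₀ = 92, n = 230; a·n₀/n = 85·92/230 = 34.0000; c·n₁/n = 25·138/230 = 15.0000
Stratum 2 (Some college): n₁ = 303, n₀ = 137, n = 440; a·n₀/n = 146·137/440 = 45.4591; c·n₁/n = 37·303/440 = 25.4795
Stratum 3 (≥ Bachelor's): n₁ = 220, n₀ = 332, n = 552; a·n₀/n = 197·332/552 = 118.4855; c·n₁/n = 173·220/552 = 68.9493
RR_MH = (34.0000 + 45.4591 + 118.4855) / (15.0000 + 25.4795 + 68.9493) = 197.9446 / 109.4288 = 1.80889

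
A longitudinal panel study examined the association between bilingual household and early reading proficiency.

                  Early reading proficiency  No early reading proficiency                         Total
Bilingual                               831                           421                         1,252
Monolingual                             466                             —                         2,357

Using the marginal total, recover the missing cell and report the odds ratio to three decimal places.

The missing cell is in the unexposed row: 2357 − 466 = 1891.
So a = 831, b = 421, c = 466, d = 1891.
OR = (a·d)/(b·c) = (831 × 1891) / (421 × 466) = 1571421 / 196186 = 8.00985

8.010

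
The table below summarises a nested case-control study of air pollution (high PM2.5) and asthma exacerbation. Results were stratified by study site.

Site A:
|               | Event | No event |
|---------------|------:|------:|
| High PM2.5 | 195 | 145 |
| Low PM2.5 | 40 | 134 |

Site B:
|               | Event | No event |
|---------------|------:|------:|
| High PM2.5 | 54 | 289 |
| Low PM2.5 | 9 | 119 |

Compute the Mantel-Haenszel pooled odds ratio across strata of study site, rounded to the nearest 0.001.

3.837

OR_MH = Σ(aᵢdᵢ/nᵢ) / Σ(bᵢcᵢ/nᵢ), where nᵢ is the stratum total.
Stratum 1 (Site A): n = 514; a·d/n = 195·134/514 = 50.8366; b·c/n = 145·40/514 = 11.2840
Stratum 2 (Site B): n = 471; a·d/n = 54·119/471 = 13.6433; b·c/n = 289·9/471 = 5.5223
OR_MH = (50.8366 + 13.6433) / (11.2840 + 5.5223) = 64.4799 / 16.8063 = 3.83664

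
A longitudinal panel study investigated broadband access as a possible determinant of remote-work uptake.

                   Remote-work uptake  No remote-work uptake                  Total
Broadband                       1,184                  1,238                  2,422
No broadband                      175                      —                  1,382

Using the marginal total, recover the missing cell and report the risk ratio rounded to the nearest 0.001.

The missing cell is in the unexposed row: 1382 − 175 = 1207.
So a = 1184, b = 1238, c = 175, d = 1207.
RR = [a/(a+b)] / [c/(c+d)] = (1184/2422) / (175/1382) = 0.48885/0.12663 = 3.86054

3.861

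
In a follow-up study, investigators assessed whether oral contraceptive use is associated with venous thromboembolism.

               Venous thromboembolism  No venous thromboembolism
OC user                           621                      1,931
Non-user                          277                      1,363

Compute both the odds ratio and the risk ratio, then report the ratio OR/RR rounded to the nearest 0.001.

Cells: a = 621, b = 1931, c = 277, d = 1363.
OR = (621·1363)/(1931·277) = 846423/534887 = 1.58243
Risk in exposed = 621/2552 = 0.24334; risk in unexposed = 277/1640 = 0.16890; RR = 1.44070
OR/RR = 1.58243 / 1.44070 = 1.09837
The outcome is not rare, so the OR lies further from 1 than the RR.

1.098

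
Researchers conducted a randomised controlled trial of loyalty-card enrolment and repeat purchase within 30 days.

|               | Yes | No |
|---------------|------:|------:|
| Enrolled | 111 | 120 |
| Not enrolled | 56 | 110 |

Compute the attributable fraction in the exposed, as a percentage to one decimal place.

Cells: a = 111, b = 120, c = 56, d = 110.
Risk in exposed = 111/231 = 0.48052; risk in unexposed = 56/166 = 0.33735.
RR = 0.48052/0.33735 = 1.42440
AR% = (RR − 1)/RR × 100 = (1.42440 − 1)/1.42440 × 100 = 29.7949%

29.8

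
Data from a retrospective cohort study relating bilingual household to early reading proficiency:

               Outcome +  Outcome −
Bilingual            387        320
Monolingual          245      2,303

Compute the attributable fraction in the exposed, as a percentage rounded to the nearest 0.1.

Cells: a = 387, b = 320, c = 245, d = 2303.
Risk in exposed = 387/707 = 0.54738; risk in unexposed = 245/2548 = 0.09615.
RR = 0.54738/0.09615 = 5.69279
AR% = (RR − 1)/RR × 100 = (5.69279 − 1)/5.69279 × 100 = 82.4339%

82.4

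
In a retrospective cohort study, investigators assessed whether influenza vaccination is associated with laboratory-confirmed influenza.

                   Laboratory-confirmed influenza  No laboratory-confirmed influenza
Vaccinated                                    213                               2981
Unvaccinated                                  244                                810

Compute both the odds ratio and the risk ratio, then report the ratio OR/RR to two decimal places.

Cells: a = 213, b = 2981, c = 244, d = 810.
OR = (213·810)/(2981·244) = 172530/727364 = 0.23720
Risk in exposed = 213/3194 = 0.06669; risk in unexposed = 244/1054 = 0.23150; RR = 0.28807
OR/RR = 0.23720 / 0.28807 = 0.82341
The outcome is not rare, so the OR lies further from 1 than the RR.

0.82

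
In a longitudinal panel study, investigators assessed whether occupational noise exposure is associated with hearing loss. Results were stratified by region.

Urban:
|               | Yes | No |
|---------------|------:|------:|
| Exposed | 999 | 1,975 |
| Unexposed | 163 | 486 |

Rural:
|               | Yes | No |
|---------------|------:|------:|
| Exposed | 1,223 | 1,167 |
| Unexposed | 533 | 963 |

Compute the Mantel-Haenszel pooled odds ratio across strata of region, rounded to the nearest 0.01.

1.76

OR_MH = Σ(aᵢdᵢ/nᵢ) / Σ(bᵢcᵢ/nᵢ), where nᵢ is the stratum total.
Stratum 1 (Urban): n = 3623; a·d/n = 999·486/3623 = 134.0088; b·c/n = 1975·163/3623 = 88.8559
Stratum 2 (Rural): n = 3886; a·d/n = 1223·963/3886 = 303.0749; b·c/n = 1167·533/3886 = 160.0646
OR_MH = (134.0088 + 303.0749) / (88.8559 + 160.0646) = 437.0837 / 248.9205 = 1.75592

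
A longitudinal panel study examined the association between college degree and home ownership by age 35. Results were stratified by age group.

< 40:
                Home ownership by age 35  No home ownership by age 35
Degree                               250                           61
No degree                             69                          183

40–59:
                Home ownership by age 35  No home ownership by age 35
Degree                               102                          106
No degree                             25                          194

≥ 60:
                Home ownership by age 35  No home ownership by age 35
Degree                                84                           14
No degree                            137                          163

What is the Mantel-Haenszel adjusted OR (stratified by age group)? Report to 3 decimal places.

8.756

OR_MH = Σ(aᵢdᵢ/nᵢ) / Σ(bᵢcᵢ/nᵢ), where nᵢ is the stratum total.
Stratum 1 (< 40): n = 563; a·d/n = 250·183/563 = 81.2611; b·c/n = 61·69/563 = 7.4760
Stratum 2 (40–59): n = 427; a·d/n = 102·194/427 = 46.3419; b·c/n = 106·25/427 = 6.2061
Stratum 3 (≥ 60): n = 398; a·d/n = 84·163/398 = 34.4020; b·c/n = 14·137/398 = 4.8191
OR_MH = (81.2611 + 46.3419 + 34.4020) / (7.4760 + 6.2061 + 4.8191) = 162.0050 / 18.5012 = 8.75646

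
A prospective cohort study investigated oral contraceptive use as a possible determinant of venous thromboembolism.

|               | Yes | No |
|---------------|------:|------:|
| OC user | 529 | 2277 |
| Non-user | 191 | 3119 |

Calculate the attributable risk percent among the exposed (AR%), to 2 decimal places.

69.39

Cells: a = 529, b = 2277, c = 191, d = 3119.
Risk in exposed = 529/2806 = 0.18852; risk in unexposed = 191/3310 = 0.05770.
RR = 0.18852/0.05770 = 3.26710
AR% = (RR − 1)/RR × 100 = (3.26710 − 1)/3.26710 × 100 = 69.3918%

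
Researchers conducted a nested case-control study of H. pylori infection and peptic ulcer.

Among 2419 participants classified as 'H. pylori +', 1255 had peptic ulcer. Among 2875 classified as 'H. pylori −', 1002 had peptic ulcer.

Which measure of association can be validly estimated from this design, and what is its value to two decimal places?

From the description: a = 1255, b = 1164, c = 1002, d = 1873.
This is a nested case-control study: participants were sampled on outcome status, so risks in the source population cannot be estimated directly — relative risk is not valid here. The odds ratio is the appropriate measure.
OR = (a·d)/(b·c) = (1255 × 1873) / (1164 × 1002) = 2350615 / 1166328 = 2.01540

2.02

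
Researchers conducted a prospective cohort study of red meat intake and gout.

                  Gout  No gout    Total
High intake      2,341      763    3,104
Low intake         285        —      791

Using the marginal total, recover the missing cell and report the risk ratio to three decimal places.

The missing cell is in the unexposed row: 791 − 285 = 506.
So a = 2341, b = 763, c = 285, d = 506.
RR = [a/(a+b)] / [c/(c+d)] = (2341/3104) / (285/791) = 0.75419/0.36030 = 2.09320

2.093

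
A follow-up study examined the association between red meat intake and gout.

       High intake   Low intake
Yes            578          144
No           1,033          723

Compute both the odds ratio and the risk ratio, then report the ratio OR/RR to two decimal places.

1.30

Reading the table with exposure as columns: a = 578 (High intake, case), b = 1033 (High intake, non-case), c = 144 (Low intake, case), d = 723.
OR = (578·723)/(1033·144) = 417894/148752 = 2.80933
Risk in exposed = 578/1611 = 0.35878; risk in unexposed = 144/867 = 0.16609; RR = 2.16017
OR/RR = 2.80933 / 2.16017 = 1.30051
The outcome is not rare, so the OR lies further from 1 than the RR.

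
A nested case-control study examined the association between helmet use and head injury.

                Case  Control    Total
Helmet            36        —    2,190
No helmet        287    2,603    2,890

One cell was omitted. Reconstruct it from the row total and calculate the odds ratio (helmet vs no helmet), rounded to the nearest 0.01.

The missing cell is in the exposed row: 2190 − 36 = 2154.
So a = 36, b = 2154, c = 287, d = 2603.
OR = (a·d)/(b·c) = (36 × 2603) / (2154 × 287) = 93708 / 618198 = 0.15158

0.15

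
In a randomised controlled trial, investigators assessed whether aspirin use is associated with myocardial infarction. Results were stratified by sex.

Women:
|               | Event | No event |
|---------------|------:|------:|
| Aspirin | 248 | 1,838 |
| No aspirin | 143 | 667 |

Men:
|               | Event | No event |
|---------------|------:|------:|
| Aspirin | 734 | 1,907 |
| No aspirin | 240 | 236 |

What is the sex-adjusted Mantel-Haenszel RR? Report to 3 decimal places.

RR_MH = Σ(aᵢ·n₀ᵢ/nᵢ) / Σ(cᵢ·n₁ᵢ/nᵢ), with n₁ᵢ = aᵢ+bᵢ (exposed), n₀ᵢ = cᵢ+dᵢ (unexposed), nᵢ = n₁ᵢ+n₀ᵢ.
Stratum 1 (Women): n₁ = 2086, n₀ = 810, n = 2896; a·n₀/n = 248·810/2896 = 69.3646; c·n₁/n = 143·2086/2896 = 103.0035
Stratum 2 (Men): n₁ = 2641, n₀ = 476, n = 3117; a·n₀/n = 734·476/3117 = 112.0898; c·n₁/n = 240·2641/3117 = 203.3494
RR_MH = (69.3646 + 112.0898) / (103.0035 + 203.3494) = 181.4545 / 306.3528 = 0.59231

0.592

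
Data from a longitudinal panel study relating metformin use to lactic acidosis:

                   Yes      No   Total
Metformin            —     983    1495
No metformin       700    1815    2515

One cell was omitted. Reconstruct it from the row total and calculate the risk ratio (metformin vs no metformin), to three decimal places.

The missing cell is in the exposed row: 1495 − 983 = 512.
So a = 512, b = 983, c = 700, d = 1815.
RR = [a/(a+b)] / [c/(c+d)] = (512/1495) / (700/2515) = 0.34247/0.27833 = 1.23046

1.230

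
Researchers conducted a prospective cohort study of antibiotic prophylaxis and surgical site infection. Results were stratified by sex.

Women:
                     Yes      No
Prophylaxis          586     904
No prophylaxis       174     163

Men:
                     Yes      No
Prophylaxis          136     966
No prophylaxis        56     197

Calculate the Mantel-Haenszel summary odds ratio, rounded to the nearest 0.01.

0.57

OR_MH = Σ(aᵢdᵢ/nᵢ) / Σ(bᵢcᵢ/nᵢ), where nᵢ is the stratum total.
Stratum 1 (Women): n = 1827; a·d/n = 586·163/1827 = 52.2813; b·c/n = 904·174/1827 = 86.0952
Stratum 2 (Men): n = 1355; a·d/n = 136·197/1355 = 19.7727; b·c/n = 966·56/1355 = 39.9232
OR_MH = (52.2813 + 19.7727) / (86.0952 + 39.9232) = 72.0540 / 126.0185 = 0.57177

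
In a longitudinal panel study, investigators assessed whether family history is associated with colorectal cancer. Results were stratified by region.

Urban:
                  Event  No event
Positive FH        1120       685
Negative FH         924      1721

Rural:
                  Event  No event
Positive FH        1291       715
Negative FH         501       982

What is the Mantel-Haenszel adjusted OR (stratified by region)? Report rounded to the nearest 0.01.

3.25

OR_MH = Σ(aᵢdᵢ/nᵢ) / Σ(bᵢcᵢ/nᵢ), where nᵢ is the stratum total.
Stratum 1 (Urban): n = 4450; a·d/n = 1120·1721/4450 = 433.1506; b·c/n = 685·924/4450 = 142.2337
Stratum 2 (Rural): n = 3489; a·d/n = 1291·982/3489 = 363.3597; b·c/n = 715·501/3489 = 102.6698
OR_MH = (433.1506 + 363.3597) / (142.2337 + 102.6698) = 796.5103 / 244.9035 = 3.25234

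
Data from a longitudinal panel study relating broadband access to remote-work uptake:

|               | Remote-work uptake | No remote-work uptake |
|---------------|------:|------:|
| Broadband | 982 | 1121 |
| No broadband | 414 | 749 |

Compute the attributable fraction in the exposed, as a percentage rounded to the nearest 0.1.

Cells: a = 982, b = 1121, c = 414, d = 749.
Risk in exposed = 982/2103 = 0.46695; risk in unexposed = 414/1163 = 0.35598.
RR = 0.46695/0.35598 = 1.31175
AR% = (RR − 1)/RR × 100 = (1.31175 − 1)/1.31175 × 100 = 23.7661%

23.8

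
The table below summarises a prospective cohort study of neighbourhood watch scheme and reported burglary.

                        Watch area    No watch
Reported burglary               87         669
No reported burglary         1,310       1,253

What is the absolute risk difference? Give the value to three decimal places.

-0.286

Reading the table with exposure as columns: a = 87 (Watch area, case), b = 1310 (Watch area, non-case), c = 669 (No watch, case), d = 1253.
Risk in exposed = 87/1397 = 0.062276; risk in unexposed = 669/1922 = 0.348075.
Risk difference = 0.062276 − 0.348075 = -0.285799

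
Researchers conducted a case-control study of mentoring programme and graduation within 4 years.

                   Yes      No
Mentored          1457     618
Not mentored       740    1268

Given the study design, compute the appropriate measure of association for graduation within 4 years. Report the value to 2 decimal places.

Cells: a = 1457, b = 618, c = 740, d = 1268.
This is a case-control study: participants were sampled on outcome status, so risks in the source population cannot be estimated directly — relative risk is not valid here. The odds ratio is the appropriate measure.
OR = (a·d)/(b·c) = (1457 × 1268) / (618 × 740) = 1847476 / 457320 = 4.03979

4.04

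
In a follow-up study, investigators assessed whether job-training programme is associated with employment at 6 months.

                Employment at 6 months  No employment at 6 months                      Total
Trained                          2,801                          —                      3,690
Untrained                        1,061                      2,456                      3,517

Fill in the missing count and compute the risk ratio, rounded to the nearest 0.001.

The missing cell is in the exposed row: 3690 − 2801 = 889.
So a = 2801, b = 889, c = 1061, d = 2456.
RR = [a/(a+b)] / [c/(c+d)] = (2801/3690) / (1061/3517) = 0.75908/0.30168 = 2.51619

2.516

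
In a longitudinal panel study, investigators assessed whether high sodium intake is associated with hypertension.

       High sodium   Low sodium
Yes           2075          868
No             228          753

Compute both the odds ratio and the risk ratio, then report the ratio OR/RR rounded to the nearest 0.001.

4.692

Reading the table with exposure as columns: a = 2075 (High sodium, case), b = 228 (High sodium, non-case), c = 868 (Low sodium, case), d = 753.
OR = (2075·753)/(228·868) = 1562475/197904 = 7.89512
Risk in exposed = 2075/2303 = 0.90100; risk in unexposed = 868/1621 = 0.53547; RR = 1.68263
OR/RR = 7.89512 / 1.68263 = 4.69214
The outcome is not rare, so the OR lies further from 1 than the RR.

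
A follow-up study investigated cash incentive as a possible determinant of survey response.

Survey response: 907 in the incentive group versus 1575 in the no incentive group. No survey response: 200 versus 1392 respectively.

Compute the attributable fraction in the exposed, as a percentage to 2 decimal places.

35.21

From the description: a = 907, b = 200, c = 1575, d = 1392.
Risk in exposed = 907/1107 = 0.81933; risk in unexposed = 1575/2967 = 0.53084.
RR = 0.81933/0.53084 = 1.54346
AR% = (RR − 1)/RR × 100 = (1.54346 − 1)/1.54346 × 100 = 35.2107%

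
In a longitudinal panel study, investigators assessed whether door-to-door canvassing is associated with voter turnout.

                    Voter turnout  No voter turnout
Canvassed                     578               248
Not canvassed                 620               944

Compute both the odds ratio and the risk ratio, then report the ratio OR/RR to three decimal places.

2.010

Cells: a = 578, b = 248, c = 620, d = 944.
OR = (578·944)/(248·620) = 545632/153760 = 3.54860
Risk in exposed = 578/826 = 0.69976; risk in unexposed = 620/1564 = 0.39642; RR = 1.76520
OR/RR = 3.54860 / 1.76520 = 2.01031
The outcome is not rare, so the OR lies further from 1 than the RR.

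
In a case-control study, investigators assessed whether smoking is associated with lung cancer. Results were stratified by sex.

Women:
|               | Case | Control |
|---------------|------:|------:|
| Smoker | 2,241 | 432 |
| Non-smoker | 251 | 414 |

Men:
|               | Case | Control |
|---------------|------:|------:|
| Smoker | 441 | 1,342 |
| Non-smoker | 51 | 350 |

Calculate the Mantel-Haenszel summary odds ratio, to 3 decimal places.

5.462

OR_MH = Σ(aᵢdᵢ/nᵢ) / Σ(bᵢcᵢ/nᵢ), where nᵢ is the stratum total.
Stratum 1 (Women): n = 3338; a·d/n = 2241·414/3338 = 277.9431; b·c/n = 432·251/3338 = 32.4841
Stratum 2 (Men): n = 2184; a·d/n = 441·350/2184 = 70.6731; b·c/n = 1342·51/2184 = 31.3379
OR_MH = (277.9431 + 70.6731) / (32.4841 + 31.3379) = 348.6162 / 63.8220 = 5.46232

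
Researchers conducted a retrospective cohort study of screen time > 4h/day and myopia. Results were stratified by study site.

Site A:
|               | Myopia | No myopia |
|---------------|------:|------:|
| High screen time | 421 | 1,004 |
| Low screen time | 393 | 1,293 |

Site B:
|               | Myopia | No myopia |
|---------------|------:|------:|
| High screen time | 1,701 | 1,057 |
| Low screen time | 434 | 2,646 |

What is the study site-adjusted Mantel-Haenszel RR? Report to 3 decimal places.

2.923

RR_MH = Σ(aᵢ·n₀ᵢ/nᵢ) / Σ(cᵢ·n₁ᵢ/nᵢ), with n₁ᵢ = aᵢ+bᵢ (exposed), n₀ᵢ = cᵢ+dᵢ (unexposed), nᵢ = n₁ᵢ+n₀ᵢ.
Stratum 1 (Site A): n₁ = 1425, n₀ = 1686, n = 3111; a·n₀/n = 421·1686/3111 = 228.1601; c·n₁/n = 393·1425/3111 = 180.0145
Stratum 2 (Site B): n₁ = 2758, n₀ = 3080, n = 5838; a·n₀/n = 1701·3080/5838 = 897.4101; c·n₁/n = 434·2758/5838 = 205.0312
RR_MH = (228.1601 + 897.4101) / (180.0145 + 205.0312) = 1125.5701 / 385.0456 = 2.92321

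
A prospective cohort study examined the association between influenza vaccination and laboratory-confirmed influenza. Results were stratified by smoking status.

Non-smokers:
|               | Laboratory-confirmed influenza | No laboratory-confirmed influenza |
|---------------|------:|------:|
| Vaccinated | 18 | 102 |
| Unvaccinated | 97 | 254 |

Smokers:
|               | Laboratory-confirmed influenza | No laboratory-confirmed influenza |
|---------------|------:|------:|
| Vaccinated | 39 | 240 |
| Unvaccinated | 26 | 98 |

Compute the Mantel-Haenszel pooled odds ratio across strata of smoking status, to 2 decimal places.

OR_MH = Σ(aᵢdᵢ/nᵢ) / Σ(bᵢcᵢ/nᵢ), where nᵢ is the stratum total.
Stratum 1 (Non-smokers): n = 471; a·d/n = 18·254/471 = 9.7070; b·c/n = 102·97/471 = 21.0064
Stratum 2 (Smokers): n = 403; a·d/n = 39·98/403 = 9.4839; b·c/n = 240·26/403 = 15.4839
OR_MH = (9.7070 + 9.4839) / (21.0064 + 15.4839) = 19.1909 / 36.4902 = 0.52592

0.53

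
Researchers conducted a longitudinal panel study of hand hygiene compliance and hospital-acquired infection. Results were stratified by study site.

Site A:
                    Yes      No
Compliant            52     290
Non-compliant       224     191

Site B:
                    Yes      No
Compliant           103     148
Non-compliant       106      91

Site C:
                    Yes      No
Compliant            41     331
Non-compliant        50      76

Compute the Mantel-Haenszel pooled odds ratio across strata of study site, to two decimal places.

OR_MH = Σ(aᵢdᵢ/nᵢ) / Σ(bᵢcᵢ/nᵢ), where nᵢ is the stratum total.
Stratum 1 (Site A): n = 757; a·d/n = 52·191/757 = 13.1202; b·c/n = 290·224/757 = 85.8124
Stratum 2 (Site B): n = 448; a·d/n = 103·91/448 = 20.9219; b·c/n = 148·106/448 = 35.0179
Stratum 3 (Site C): n = 498; a·d/n = 41·76/498 = 6.2570; b·c/n = 331·50/498 = 33.2329
OR_MH = (13.1202 + 20.9219 + 6.2570) / (85.8124 + 35.0179 + 33.2329) = 40.2991 / 154.0632 = 0.26158

0.26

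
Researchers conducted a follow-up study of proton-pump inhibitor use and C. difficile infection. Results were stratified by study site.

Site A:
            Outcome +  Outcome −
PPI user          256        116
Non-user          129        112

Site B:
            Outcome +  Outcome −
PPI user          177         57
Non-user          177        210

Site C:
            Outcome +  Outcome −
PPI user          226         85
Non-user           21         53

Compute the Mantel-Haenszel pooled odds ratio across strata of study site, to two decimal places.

3.04

OR_MH = Σ(aᵢdᵢ/nᵢ) / Σ(bᵢcᵢ/nᵢ), where nᵢ is the stratum total.
Stratum 1 (Site A): n = 613; a·d/n = 256·112/613 = 46.7732; b·c/n = 116·129/613 = 24.4111
Stratum 2 (Site B): n = 621; a·d/n = 177·210/621 = 59.8551; b·c/n = 57·177/621 = 16.2464
Stratum 3 (Site C): n = 385; a·d/n = 226·53/385 = 31.1117; b·c/n = 85·21/385 = 4.6364
OR_MH = (46.7732 + 59.8551 + 31.1117) / (24.4111 + 16.2464 + 4.6364) = 137.7400 / 45.2938 = 3.04103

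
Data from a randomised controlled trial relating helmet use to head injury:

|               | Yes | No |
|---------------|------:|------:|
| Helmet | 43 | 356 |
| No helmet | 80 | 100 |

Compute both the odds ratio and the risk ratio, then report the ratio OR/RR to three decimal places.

Cells: a = 43, b = 356, c = 80, d = 100.
OR = (43·100)/(356·80) = 4300/28480 = 0.15098
Risk in exposed = 43/399 = 0.10777; risk in unexposed = 80/180 = 0.44444; RR = 0.24248
OR/RR = 0.15098 / 0.24248 = 0.62266
The outcome is not rare, so the OR lies further from 1 than the RR.

0.623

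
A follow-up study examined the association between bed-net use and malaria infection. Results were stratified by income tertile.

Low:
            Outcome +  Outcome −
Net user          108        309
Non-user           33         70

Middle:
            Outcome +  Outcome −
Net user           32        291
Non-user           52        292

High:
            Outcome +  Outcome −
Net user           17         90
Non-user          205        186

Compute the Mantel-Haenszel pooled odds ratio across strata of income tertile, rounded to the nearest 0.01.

OR_MH = Σ(aᵢdᵢ/nᵢ) / Σ(bᵢcᵢ/nᵢ), where nᵢ is the stratum total.
Stratum 1 (Low): n = 520; a·d/n = 108·70/520 = 14.5385; b·c/n = 309·33/520 = 19.6096
Stratum 2 (Middle): n = 667; a·d/n = 32·292/667 = 14.0090; b·c/n = 291·52/667 = 22.6867
Stratum 3 (High): n = 498; a·d/n = 17·186/498 = 6.3494; b·c/n = 90·205/498 = 37.0482
OR_MH = (14.5385 + 14.0090 + 6.3494) / (19.6096 + 22.6867 + 37.0482) = 34.8969 / 79.3445 = 0.43981

0.44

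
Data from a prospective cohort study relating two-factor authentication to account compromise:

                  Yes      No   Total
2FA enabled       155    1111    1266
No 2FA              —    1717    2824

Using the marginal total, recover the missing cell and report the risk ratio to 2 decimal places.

0.31

The missing cell is in the unexposed row: 2824 − 1717 = 1107.
So a = 155, b = 1111, c = 1107, d = 1717.
RR = [a/(a+b)] / [c/(c+d)] = (155/1266) / (1107/2824) = 0.12243/0.39200 = 0.31233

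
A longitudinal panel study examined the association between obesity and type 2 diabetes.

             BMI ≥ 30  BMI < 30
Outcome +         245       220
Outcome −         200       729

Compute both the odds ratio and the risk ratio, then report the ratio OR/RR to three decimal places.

Reading the table with exposure as columns: a = 245 (BMI ≥ 30, case), b = 200 (BMI ≥ 30, non-case), c = 220 (BMI < 30, case), d = 729.
OR = (245·729)/(200·220) = 178605/44000 = 4.05920
Risk in exposed = 245/445 = 0.55056; risk in unexposed = 220/949 = 0.23182; RR = 2.37492
OR/RR = 4.05920 / 2.37492 = 1.70919
The outcome is not rare, so the OR lies further from 1 than the RR.

1.709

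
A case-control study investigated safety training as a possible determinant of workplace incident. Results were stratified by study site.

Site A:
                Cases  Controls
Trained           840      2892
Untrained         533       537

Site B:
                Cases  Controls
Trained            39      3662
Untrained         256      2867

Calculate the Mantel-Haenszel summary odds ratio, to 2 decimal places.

OR_MH = Σ(aᵢdᵢ/nᵢ) / Σ(bᵢcᵢ/nᵢ), where nᵢ is the stratum total.
Stratum 1 (Site A): n = 4802; a·d/n = 840·537/4802 = 93.9359; b·c/n = 2892·533/4802 = 320.9988
Stratum 2 (Site B): n = 6824; a·d/n = 39·2867/6824 = 16.3853; b·c/n = 3662·256/6824 = 137.3787
OR_MH = (93.9359 + 16.3853) / (320.9988 + 137.3787) = 110.3211 / 458.3774 = 0.24068

0.24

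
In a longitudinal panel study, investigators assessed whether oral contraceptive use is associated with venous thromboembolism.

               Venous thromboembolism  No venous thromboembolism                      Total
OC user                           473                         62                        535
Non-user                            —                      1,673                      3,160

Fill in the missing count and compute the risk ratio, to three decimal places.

1.879

The missing cell is in the unexposed row: 3160 − 1673 = 1487.
So a = 473, b = 62, c = 1487, d = 1673.
RR = [a/(a+b)] / [c/(c+d)] = (473/535) / (1487/3160) = 0.88411/0.47057 = 1.87881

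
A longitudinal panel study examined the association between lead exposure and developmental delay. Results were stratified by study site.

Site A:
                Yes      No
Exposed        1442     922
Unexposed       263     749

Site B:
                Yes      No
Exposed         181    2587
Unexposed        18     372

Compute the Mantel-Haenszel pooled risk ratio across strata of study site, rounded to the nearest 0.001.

2.274

RR_MH = Σ(aᵢ·n₀ᵢ/nᵢ) / Σ(cᵢ·n₁ᵢ/nᵢ), with n₁ᵢ = aᵢ+bᵢ (exposed), n₀ᵢ = cᵢ+dᵢ (unexposed), nᵢ = n₁ᵢ+n₀ᵢ.
Stratum 1 (Site A): n₁ = 2364, n₀ = 1012, n = 3376; a·n₀/n = 1442·1012/3376 = 432.2583; c·n₁/n = 263·2364/3376 = 184.1623
Stratum 2 (Site B): n₁ = 2768, n₀ = 390, n = 3158; a·n₀/n = 181·390/3158 = 22.3528; c·n₁/n = 18·2768/3158 = 15.7771
RR_MH = (432.2583 + 22.3528) / (184.1623 + 15.7771) = 454.6110 / 199.9394 = 2.27374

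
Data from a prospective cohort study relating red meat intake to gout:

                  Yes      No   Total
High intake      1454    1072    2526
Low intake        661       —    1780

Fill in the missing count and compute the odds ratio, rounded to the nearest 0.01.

The missing cell is in the unexposed row: 1780 − 661 = 1119.
So a = 1454, b = 1072, c = 661, d = 1119.
OR = (a·d)/(b·c) = (1454 × 1119) / (1072 × 661) = 1627026 / 708592 = 2.29614

2.30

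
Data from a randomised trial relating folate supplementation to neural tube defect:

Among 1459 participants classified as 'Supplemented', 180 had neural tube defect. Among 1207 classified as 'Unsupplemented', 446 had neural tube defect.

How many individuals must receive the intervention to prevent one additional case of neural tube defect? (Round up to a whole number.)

5

Risk in treated group = 180/1459 = 0.12337; risk in control = 446/1207 = 0.36951.
Absolute risk reduction = 0.36951 − 0.12337 = 0.24614
NNT = 1 / ARR = 1 / 0.24614 = 4.063 → round up → 5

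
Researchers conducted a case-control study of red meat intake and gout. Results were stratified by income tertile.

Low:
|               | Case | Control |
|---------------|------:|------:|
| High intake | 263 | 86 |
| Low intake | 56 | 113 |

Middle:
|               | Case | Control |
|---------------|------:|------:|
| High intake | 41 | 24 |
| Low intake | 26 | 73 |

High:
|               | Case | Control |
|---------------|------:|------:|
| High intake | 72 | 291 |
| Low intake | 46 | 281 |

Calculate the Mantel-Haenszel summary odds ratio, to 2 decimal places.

OR_MH = Σ(aᵢdᵢ/nᵢ) / Σ(bᵢcᵢ/nᵢ), where nᵢ is the stratum total.
Stratum 1 (Low): n = 518; a·d/n = 263·113/518 = 57.3726; b·c/n = 86·56/518 = 9.2973
Stratum 2 (Middle): n = 164; a·d/n = 41·73/164 = 18.2500; b·c/n = 24·26/164 = 3.8049
Stratum 3 (High): n = 690; a·d/n = 72·281/690 = 29.3217; b·c/n = 291·46/690 = 19.4000
OR_MH = (57.3726 + 18.2500 + 29.3217) / (9.2973 + 3.8049 + 19.4000) = 104.9443 / 32.5022 = 3.22884

3.23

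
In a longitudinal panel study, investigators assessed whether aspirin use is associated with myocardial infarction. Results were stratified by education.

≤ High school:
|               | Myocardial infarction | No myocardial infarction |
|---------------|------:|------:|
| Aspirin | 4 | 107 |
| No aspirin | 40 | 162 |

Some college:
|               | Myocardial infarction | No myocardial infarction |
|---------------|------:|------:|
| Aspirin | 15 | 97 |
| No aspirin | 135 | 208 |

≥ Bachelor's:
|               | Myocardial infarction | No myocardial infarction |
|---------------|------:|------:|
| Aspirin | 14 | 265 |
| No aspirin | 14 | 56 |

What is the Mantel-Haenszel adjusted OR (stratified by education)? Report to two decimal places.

OR_MH = Σ(aᵢdᵢ/nᵢ) / Σ(bᵢcᵢ/nᵢ), where nᵢ is the stratum total.
Stratum 1 (≤ High school): n = 313; a·d/n = 4·162/313 = 2.0703; b·c/n = 107·40/313 = 13.6741
Stratum 2 (Some college): n = 455; a·d/n = 15·208/455 = 6.8571; b·c/n = 97·135/455 = 28.7802
Stratum 3 (≥ Bachelor's): n = 349; a·d/n = 14·56/349 = 2.2464; b·c/n = 265·14/349 = 10.6304
OR_MH = (2.0703 + 6.8571 + 2.2464) / (13.6741 + 28.7802 + 10.6304) = 11.1738 / 53.0847 = 0.21049

0.21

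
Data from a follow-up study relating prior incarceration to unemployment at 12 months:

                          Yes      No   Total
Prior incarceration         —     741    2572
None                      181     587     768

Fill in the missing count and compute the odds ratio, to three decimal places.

The missing cell is in the exposed row: 2572 − 741 = 1831.
So a = 1831, b = 741, c = 181, d = 587.
OR = (a·d)/(b·c) = (1831 × 587) / (741 × 181) = 1074797 / 134121 = 8.01364

8.014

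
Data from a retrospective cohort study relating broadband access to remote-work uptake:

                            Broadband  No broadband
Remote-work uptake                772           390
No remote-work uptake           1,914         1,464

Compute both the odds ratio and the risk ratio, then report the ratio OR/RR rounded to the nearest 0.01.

1.11

Reading the table with exposure as columns: a = 772 (Broadband, case), b = 1914 (Broadband, non-case), c = 390 (No broadband, case), d = 1464.
OR = (772·1464)/(1914·390) = 1130208/746460 = 1.51409
Risk in exposed = 772/2686 = 0.28742; risk in unexposed = 390/1854 = 0.21036; RR = 1.36633
OR/RR = 1.51409 / 1.36633 = 1.10814
The outcome is not rare, so the OR lies further from 1 than the RR.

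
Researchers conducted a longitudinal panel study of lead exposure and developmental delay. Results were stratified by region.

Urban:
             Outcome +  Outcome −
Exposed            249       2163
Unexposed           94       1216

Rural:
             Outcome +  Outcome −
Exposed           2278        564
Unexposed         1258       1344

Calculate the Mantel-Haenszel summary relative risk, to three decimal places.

1.639

RR_MH = Σ(aᵢ·n₀ᵢ/nᵢ) / Σ(cᵢ·n₁ᵢ/nᵢ), with n₁ᵢ = aᵢ+bᵢ (exposed), n₀ᵢ = cᵢ+dᵢ (unexposed), nᵢ = n₁ᵢ+n₀ᵢ.
Stratum 1 (Urban): n₁ = 2412, n₀ = 1310, n = 3722; a·n₀/n = 249·1310/3722 = 87.6384; c·n₁/n = 94·2412/3722 = 60.9156
Stratum 2 (Rural): n₁ = 2842, n₀ = 2602, n = 5444; a·n₀/n = 2278·2602/5444 = 1088.7869; c·n₁/n = 1258·2842/5444 = 656.7296
RR_MH = (87.6384 + 1088.7869) / (60.9156 + 656.7296) = 1176.4253 / 717.6452 = 1.63929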